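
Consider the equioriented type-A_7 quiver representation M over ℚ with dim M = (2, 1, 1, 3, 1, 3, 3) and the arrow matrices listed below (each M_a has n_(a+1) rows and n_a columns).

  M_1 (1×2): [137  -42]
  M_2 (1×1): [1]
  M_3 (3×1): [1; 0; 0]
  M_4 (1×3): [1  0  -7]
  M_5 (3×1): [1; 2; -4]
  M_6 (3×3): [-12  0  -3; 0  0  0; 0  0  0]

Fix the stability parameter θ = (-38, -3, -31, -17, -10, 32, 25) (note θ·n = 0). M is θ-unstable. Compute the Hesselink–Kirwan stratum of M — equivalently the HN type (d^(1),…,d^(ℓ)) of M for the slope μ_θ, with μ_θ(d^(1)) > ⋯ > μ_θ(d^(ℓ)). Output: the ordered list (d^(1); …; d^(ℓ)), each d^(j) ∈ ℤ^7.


Interval decomposition of M: I[1,1], I[1,6], I[4,4]^2, I[6,6], I[6,7], I[7,7]^2.
HN type (ℓ=6): μ^(1)=32; μ^(2)=57/2; μ^(3)=25; μ^(4)=-10; μ^(5)=-17; μ^(6)=-38

((0, 0, 0, 0, 0, 2, 0); (0, 0, 0, 0, 0, 1, 1); (0, 0, 0, 0, 0, 0, 2); (0, 0, 0, 0, 1, 0, 0); (0, 1, 1, 3, 0, 0, 0); (2, 0, 0, 0, 0, 0, 0))


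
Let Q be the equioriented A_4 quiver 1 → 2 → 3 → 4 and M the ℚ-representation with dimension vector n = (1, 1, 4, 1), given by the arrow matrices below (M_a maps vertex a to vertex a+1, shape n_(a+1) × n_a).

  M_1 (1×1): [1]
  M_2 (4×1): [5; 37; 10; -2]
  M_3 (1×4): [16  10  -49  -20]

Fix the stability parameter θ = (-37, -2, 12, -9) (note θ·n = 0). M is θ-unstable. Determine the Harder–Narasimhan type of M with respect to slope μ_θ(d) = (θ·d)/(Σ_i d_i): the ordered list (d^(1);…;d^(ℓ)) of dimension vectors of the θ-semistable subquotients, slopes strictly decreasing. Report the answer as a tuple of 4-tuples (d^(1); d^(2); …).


Interval decomposition of M: I[1,3], I[3,3]^2, I[3,4].
HN type (ℓ=4): μ^(1)=12; μ^(2)=3/2; μ^(3)=-2; μ^(4)=-37

((0, 0, 3, 0); (0, 0, 1, 1); (0, 1, 0, 0); (1, 0, 0, 0))


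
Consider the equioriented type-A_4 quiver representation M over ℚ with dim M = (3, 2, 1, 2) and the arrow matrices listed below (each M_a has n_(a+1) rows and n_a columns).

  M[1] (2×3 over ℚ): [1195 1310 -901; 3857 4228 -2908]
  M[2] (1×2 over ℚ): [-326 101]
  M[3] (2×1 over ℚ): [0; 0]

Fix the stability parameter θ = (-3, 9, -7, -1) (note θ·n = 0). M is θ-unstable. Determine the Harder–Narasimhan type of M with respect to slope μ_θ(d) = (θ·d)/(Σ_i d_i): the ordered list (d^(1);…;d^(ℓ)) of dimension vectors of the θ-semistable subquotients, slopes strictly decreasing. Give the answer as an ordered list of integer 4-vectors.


Interval decomposition of M: I[1,1], I[1,2], I[1,3], I[4,4]^2.
HN type (ℓ=4): μ^(1)=9; μ^(2)=1; μ^(3)=-1; μ^(4)=-3

((0, 1, 0, 0); (0, 1, 1, 0); (0, 0, 0, 2); (3, 0, 0, 0))


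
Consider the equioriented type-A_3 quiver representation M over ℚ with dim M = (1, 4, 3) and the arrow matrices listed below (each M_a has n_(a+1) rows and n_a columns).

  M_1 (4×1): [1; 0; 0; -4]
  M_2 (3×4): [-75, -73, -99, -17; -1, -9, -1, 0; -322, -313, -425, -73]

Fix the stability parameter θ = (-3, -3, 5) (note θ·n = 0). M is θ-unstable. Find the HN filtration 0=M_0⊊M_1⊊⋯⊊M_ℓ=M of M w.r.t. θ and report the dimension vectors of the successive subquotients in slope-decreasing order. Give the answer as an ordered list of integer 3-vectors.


Interval decomposition of M: I[1,3], I[2,2], I[2,3]^2.
HN type (ℓ=2): μ^(1)=5; μ^(2)=-3

((0, 0, 3); (1, 4, 0))


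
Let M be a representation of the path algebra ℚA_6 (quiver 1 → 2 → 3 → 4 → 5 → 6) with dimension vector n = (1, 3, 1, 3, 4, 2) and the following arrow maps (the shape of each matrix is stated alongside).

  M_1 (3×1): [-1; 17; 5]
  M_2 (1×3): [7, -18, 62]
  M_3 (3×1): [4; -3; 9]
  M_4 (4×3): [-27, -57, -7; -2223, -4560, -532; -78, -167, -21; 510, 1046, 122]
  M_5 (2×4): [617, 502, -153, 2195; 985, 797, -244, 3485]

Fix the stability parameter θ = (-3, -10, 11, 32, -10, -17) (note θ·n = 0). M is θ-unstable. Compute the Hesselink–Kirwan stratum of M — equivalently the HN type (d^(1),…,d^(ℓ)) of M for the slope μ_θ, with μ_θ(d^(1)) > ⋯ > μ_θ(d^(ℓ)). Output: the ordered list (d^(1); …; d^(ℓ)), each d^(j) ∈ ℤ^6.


Interval decomposition of M: I[1,4], I[2,2]^2, I[4,6]^2, I[5,5]^2.
HN type (ℓ=5): μ^(1)=32; μ^(2)=11; μ^(3)=5/3; μ^(4)=-13/2; μ^(5)=-10

((0, 0, 0, 1, 0, 0); (0, 0, 1, 0, 0, 0); (0, 0, 0, 2, 2, 2); (1, 1, 0, 0, 0, 0); (0, 2, 0, 0, 2, 0))


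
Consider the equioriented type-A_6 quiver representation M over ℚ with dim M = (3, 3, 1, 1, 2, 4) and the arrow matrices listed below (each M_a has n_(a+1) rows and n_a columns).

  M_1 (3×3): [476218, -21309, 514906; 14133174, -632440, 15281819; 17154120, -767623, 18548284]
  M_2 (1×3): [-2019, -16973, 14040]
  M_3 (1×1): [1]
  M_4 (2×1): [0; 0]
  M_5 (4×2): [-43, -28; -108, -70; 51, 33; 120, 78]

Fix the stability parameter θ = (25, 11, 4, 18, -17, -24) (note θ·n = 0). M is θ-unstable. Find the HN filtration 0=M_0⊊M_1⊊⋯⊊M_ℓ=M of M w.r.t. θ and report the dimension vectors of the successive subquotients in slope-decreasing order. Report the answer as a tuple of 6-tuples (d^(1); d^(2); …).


Via rank(M_{q-1}∘⋯∘M_p): M ≅ I[1,2]^2, I[1,4], I[5,6]^2, I[6,6]^2.
μ_θ-semistable layers: μ^(1)=18; μ^(2)=40/3; μ^(3)=-41/2; μ^(4)=-24

((2, 2, 0, 1, 0, 0); (1, 1, 1, 0, 0, 0); (0, 0, 0, 0, 2, 2); (0, 0, 0, 0, 0, 2))


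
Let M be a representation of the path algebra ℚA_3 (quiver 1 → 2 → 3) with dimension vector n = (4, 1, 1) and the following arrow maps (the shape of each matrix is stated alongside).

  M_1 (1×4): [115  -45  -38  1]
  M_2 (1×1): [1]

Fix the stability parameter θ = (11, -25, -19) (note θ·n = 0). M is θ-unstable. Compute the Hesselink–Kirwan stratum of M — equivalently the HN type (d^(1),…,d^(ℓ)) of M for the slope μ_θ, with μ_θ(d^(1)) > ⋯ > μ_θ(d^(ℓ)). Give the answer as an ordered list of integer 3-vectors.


Via rank(M_{q-1}∘⋯∘M_p): M ≅ I[1,1]^3, I[1,3].
μ_θ-semistable layers: μ^(1)=11; μ^(2)=-11

((3, 0, 0); (1, 1, 1))


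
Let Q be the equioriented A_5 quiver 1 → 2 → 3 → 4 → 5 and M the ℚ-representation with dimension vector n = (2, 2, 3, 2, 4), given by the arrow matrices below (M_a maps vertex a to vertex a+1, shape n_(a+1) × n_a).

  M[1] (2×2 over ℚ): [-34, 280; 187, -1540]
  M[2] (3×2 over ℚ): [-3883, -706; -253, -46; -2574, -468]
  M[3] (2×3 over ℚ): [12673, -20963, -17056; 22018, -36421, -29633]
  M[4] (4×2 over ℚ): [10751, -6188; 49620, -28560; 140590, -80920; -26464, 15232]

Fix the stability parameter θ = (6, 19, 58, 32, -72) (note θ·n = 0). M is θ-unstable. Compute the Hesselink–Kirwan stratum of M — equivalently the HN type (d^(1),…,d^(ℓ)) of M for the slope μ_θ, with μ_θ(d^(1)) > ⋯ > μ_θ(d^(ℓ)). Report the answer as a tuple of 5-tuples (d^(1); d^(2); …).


Via rank(M_{q-1}∘⋯∘M_p): M ≅ I[1,1], I[1,2], I[2,5], I[3,3], I[3,4], I[5,5]^3.
μ_θ-semistable layers: μ^(1)=58; μ^(2)=45; μ^(3)=19; μ^(4)=37/4; μ^(5)=6; μ^(6)=-72

((0, 0, 1, 0, 0); (0, 0, 1, 1, 0); (0, 1, 0, 0, 0); (0, 1, 1, 1, 1); (2, 0, 0, 0, 0); (0, 0, 0, 0, 3))


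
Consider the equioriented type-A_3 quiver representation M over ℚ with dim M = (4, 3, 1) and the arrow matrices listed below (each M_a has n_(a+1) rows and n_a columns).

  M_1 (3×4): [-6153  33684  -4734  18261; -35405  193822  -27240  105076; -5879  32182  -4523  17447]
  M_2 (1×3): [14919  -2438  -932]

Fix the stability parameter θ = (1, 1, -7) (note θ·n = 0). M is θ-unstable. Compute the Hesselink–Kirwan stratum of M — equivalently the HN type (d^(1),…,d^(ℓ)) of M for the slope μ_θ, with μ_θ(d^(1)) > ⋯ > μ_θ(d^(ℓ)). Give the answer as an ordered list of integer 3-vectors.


Interval decomposition of M: I[1,1], I[1,2]^2, I[1,3].
HN type (ℓ=2): μ^(1)=1; μ^(2)=-5/3

((3, 2, 0); (1, 1, 1))


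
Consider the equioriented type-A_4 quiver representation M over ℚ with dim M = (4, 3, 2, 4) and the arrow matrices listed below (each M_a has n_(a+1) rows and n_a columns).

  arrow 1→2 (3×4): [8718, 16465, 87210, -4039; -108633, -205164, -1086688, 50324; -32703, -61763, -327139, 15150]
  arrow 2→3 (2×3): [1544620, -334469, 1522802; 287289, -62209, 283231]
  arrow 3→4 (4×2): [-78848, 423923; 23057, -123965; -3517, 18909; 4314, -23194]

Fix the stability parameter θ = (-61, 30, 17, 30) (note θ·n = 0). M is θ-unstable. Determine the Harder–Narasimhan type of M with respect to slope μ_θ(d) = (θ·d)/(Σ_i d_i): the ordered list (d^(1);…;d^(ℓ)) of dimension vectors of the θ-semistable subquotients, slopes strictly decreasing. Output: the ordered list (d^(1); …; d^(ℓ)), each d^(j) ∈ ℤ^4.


Barcode: M ≅ I[1,1], I[1,2], I[1,4]^2, I[4,4]^2. HN layers by μ_θ (3 steps, strictly decreasing):
  μ^(1)=30; μ^(2)=47/2; μ^(3)=-61

((0, 1, 0, 4); (0, 2, 2, 0); (4, 0, 0, 0))


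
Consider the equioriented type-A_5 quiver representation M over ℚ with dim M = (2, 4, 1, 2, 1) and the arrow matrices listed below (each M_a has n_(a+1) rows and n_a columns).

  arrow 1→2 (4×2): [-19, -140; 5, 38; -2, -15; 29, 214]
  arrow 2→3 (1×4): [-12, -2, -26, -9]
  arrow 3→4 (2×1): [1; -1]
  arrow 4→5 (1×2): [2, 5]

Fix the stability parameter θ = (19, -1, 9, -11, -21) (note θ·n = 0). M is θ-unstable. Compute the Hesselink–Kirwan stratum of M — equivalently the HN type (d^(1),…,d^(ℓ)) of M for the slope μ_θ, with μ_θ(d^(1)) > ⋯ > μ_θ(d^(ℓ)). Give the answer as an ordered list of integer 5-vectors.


Interval decomposition of M: I[1,2], I[1,5], I[2,2]^2, I[4,4].
HN type (ℓ=3): μ^(1)=9; μ^(2)=-1; μ^(3)=-11

((1, 1, 0, 0, 0); (1, 3, 1, 1, 1); (0, 0, 0, 1, 0))


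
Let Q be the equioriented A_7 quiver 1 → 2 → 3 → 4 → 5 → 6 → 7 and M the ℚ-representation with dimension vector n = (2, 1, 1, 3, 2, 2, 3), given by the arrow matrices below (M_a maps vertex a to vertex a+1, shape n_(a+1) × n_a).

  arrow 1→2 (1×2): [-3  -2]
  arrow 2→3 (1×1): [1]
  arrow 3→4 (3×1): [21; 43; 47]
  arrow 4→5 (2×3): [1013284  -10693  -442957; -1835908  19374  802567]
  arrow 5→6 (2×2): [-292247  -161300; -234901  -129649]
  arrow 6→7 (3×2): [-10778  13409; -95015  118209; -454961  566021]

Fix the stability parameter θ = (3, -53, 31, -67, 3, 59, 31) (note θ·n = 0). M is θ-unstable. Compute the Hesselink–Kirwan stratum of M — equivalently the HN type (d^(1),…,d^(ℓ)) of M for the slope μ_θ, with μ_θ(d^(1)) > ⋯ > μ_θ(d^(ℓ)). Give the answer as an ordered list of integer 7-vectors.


Via rank(M_{q-1}∘⋯∘M_p): M ≅ I[1,1], I[1,7], I[4,4], I[4,7], I[7,7].
μ_θ-semistable layers: μ^(1)=45; μ^(2)=31; μ^(3)=3; μ^(4)=-18; μ^(5)=-25; μ^(6)=-67

((0, 0, 0, 0, 0, 2, 2); (0, 0, 0, 0, 0, 0, 1); (1, 0, 0, 0, 2, 0, 0); (0, 0, 1, 1, 0, 0, 0); (1, 1, 0, 0, 0, 0, 0); (0, 0, 0, 2, 0, 0, 0))


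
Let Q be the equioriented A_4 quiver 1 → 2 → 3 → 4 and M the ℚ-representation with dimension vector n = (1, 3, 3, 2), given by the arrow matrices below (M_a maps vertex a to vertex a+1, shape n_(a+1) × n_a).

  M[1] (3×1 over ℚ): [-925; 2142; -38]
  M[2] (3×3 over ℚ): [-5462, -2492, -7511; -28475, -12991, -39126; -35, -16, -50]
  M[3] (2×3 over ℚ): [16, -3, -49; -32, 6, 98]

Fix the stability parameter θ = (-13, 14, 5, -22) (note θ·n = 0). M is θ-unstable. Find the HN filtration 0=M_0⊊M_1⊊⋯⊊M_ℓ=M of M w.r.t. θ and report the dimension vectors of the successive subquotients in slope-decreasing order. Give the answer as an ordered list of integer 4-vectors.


Barcode: M ≅ I[1,4], I[2,3]^2, I[4,4]. HN layers by μ_θ (4 steps, strictly decreasing):
  μ^(1)=19/2; μ^(2)=-1; μ^(3)=-13; μ^(4)=-22

((0, 2, 2, 0); (0, 1, 1, 1); (1, 0, 0, 0); (0, 0, 0, 1))


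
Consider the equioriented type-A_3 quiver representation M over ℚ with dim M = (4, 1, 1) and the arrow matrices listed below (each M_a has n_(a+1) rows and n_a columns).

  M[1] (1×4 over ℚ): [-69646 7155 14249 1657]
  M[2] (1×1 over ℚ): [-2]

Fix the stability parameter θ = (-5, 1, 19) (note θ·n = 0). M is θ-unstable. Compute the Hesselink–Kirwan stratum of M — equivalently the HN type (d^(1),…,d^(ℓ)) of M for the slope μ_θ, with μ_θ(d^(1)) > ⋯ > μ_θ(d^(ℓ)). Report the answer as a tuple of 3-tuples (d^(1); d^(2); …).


Via rank(M_{q-1}∘⋯∘M_p): M ≅ I[1,1]^3, I[1,3].
μ_θ-semistable layers: μ^(1)=19; μ^(2)=1; μ^(3)=-5

((0, 0, 1); (0, 1, 0); (4, 0, 0))


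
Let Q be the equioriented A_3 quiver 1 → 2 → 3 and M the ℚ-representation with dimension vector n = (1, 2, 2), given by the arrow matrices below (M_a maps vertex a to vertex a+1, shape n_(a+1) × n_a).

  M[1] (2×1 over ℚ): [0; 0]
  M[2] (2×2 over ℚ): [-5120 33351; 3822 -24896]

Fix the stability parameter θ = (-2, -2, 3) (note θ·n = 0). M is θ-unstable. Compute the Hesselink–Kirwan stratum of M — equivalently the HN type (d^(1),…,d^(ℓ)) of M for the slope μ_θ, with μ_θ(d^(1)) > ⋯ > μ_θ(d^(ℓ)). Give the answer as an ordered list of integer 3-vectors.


Interval decomposition of M: I[1,1], I[2,3]^2.
HN type (ℓ=2): μ^(1)=3; μ^(2)=-2

((0, 0, 2); (1, 2, 0))


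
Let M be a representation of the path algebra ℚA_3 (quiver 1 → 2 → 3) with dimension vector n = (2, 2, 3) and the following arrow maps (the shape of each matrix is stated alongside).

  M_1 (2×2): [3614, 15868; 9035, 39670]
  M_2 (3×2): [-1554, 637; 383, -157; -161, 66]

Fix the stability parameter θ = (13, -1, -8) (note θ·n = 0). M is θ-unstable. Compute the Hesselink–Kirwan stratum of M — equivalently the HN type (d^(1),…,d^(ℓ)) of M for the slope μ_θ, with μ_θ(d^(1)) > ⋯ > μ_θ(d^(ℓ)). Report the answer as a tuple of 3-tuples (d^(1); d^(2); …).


Interval decomposition of M: I[1,1], I[1,3], I[2,3], I[3,3].
HN type (ℓ=4): μ^(1)=13; μ^(2)=4/3; μ^(3)=-9/2; μ^(4)=-8

((1, 0, 0); (1, 1, 1); (0, 1, 1); (0, 0, 1))


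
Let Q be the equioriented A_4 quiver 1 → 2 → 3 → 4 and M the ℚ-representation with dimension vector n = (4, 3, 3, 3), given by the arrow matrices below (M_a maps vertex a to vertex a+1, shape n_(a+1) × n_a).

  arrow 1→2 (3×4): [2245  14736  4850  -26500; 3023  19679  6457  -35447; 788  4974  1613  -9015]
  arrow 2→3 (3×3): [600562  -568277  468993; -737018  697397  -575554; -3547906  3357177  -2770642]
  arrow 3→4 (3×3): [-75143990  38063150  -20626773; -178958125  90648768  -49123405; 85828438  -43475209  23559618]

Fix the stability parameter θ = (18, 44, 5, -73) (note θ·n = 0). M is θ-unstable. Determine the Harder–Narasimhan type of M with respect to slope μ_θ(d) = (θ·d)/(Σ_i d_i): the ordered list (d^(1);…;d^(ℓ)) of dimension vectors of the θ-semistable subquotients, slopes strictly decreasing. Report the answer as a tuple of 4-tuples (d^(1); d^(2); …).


Interval decomposition of M: I[1,1], I[1,2], I[1,4]^2, I[3,4].
HN type (ℓ=4): μ^(1)=44; μ^(2)=18; μ^(3)=-3/2; μ^(4)=-34

((0, 1, 0, 0); (2, 0, 0, 0); (2, 2, 2, 2); (0, 0, 1, 1))


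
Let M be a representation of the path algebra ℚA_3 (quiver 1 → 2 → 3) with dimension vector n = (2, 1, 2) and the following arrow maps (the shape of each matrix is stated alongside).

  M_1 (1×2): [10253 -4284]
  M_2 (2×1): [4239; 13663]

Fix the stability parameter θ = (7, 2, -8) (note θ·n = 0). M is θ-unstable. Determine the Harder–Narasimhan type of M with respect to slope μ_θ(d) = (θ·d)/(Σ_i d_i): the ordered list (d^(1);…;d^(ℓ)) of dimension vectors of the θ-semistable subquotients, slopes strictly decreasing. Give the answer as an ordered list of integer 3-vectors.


Interval decomposition of M: I[1,1], I[1,3], I[3,3].
HN type (ℓ=3): μ^(1)=7; μ^(2)=1/3; μ^(3)=-8

((1, 0, 0); (1, 1, 1); (0, 0, 1))


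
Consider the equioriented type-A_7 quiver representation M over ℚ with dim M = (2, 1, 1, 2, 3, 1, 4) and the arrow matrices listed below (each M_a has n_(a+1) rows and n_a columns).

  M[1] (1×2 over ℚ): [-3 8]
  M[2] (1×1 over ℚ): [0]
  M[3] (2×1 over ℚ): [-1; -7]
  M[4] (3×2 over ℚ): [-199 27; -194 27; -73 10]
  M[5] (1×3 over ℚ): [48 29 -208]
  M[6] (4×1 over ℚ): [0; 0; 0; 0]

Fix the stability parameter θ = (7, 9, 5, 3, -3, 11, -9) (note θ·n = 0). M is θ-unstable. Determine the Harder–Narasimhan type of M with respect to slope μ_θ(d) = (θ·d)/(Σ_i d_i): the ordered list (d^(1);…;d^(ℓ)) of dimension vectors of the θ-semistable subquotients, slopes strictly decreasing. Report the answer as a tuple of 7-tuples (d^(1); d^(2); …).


Via rank(M_{q-1}∘⋯∘M_p): M ≅ I[1,1], I[1,2], I[3,6], I[4,5], I[5,5], I[7,7]^4.
μ_θ-semistable layers: μ^(1)=11; μ^(2)=9; μ^(3)=7; μ^(4)=5/3; μ^(5)=0; μ^(6)=-3; μ^(7)=-9

((0, 0, 0, 0, 0, 1, 0); (0, 1, 0, 0, 0, 0, 0); (2, 0, 0, 0, 0, 0, 0); (0, 0, 1, 1, 1, 0, 0); (0, 0, 0, 1, 1, 0, 0); (0, 0, 0, 0, 1, 0, 0); (0, 0, 0, 0, 0, 0, 4))


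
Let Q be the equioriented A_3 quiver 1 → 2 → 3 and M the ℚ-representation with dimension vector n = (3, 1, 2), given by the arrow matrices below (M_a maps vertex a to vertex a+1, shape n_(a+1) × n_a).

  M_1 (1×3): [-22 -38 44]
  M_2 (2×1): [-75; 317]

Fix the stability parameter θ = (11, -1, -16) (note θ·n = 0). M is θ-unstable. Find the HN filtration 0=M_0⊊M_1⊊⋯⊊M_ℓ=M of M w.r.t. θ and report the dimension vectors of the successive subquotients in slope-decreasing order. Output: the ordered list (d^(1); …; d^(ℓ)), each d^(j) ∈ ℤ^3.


Via rank(M_{q-1}∘⋯∘M_p): M ≅ I[1,1]^2, I[1,3], I[3,3].
μ_θ-semistable layers: μ^(1)=11; μ^(2)=-2; μ^(3)=-16

((2, 0, 0); (1, 1, 1); (0, 0, 1))


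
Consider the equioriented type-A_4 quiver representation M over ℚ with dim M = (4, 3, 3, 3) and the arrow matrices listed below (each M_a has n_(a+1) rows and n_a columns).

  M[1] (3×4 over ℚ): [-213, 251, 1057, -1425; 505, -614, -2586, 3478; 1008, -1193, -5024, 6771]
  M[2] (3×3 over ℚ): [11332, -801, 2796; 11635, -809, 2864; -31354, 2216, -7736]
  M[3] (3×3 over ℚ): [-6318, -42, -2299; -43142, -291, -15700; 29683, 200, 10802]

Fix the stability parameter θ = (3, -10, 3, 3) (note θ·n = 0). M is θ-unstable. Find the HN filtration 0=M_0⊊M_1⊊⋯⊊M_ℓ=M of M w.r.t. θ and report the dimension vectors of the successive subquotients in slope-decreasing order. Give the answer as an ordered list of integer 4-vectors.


Interval decomposition of M: I[1,1], I[1,2], I[1,4]^2, I[3,4].
HN type (ℓ=2): μ^(1)=3; μ^(2)=-7/2

((1, 0, 3, 3); (3, 3, 0, 0))


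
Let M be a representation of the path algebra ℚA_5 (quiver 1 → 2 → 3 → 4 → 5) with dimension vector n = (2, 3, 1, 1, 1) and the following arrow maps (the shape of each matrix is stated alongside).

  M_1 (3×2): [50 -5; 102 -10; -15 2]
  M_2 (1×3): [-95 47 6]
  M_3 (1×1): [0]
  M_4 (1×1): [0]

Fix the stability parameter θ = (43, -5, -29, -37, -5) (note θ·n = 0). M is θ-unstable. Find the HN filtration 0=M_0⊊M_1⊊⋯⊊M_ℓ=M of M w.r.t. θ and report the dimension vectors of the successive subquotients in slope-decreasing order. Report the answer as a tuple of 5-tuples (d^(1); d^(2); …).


Interval decomposition of M: I[1,2], I[1,3], I[2,2], I[4,4], I[5,5].
HN type (ℓ=4): μ^(1)=19; μ^(2)=3; μ^(3)=-5; μ^(4)=-37

((1, 1, 0, 0, 0); (1, 1, 1, 0, 0); (0, 1, 0, 0, 1); (0, 0, 0, 1, 0))


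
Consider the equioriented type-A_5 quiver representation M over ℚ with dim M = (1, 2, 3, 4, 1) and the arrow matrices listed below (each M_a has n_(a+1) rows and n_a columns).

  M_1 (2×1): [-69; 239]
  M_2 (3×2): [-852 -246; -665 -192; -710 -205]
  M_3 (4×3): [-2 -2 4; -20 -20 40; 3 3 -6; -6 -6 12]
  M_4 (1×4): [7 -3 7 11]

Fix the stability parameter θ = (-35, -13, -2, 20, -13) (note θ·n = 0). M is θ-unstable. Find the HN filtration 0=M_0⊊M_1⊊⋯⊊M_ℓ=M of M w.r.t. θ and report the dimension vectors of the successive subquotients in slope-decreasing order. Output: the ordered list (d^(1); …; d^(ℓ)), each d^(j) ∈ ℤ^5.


Interval decomposition of M: I[1,5], I[2,3], I[3,3], I[4,4]^3.
HN type (ℓ=5): μ^(1)=20; μ^(2)=7/2; μ^(3)=-2; μ^(4)=-13; μ^(5)=-35

((0, 0, 0, 3, 0); (0, 0, 0, 1, 1); (0, 0, 3, 0, 0); (0, 2, 0, 0, 0); (1, 0, 0, 0, 0))


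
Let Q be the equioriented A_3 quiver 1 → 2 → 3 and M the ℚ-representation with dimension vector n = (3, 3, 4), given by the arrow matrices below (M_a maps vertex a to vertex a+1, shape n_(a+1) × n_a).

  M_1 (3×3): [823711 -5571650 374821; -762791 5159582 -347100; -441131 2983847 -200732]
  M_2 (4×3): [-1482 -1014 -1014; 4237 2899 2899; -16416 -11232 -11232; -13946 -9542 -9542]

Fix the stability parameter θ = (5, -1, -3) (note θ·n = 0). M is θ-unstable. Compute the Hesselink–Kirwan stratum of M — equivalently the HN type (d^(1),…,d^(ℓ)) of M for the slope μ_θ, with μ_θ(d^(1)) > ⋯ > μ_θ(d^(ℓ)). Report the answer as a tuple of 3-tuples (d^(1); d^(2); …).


Interval decomposition of M: I[1,2]^2, I[1,3], I[3,3]^3.
HN type (ℓ=3): μ^(1)=2; μ^(2)=1/3; μ^(3)=-3

((2, 2, 0); (1, 1, 1); (0, 0, 3))


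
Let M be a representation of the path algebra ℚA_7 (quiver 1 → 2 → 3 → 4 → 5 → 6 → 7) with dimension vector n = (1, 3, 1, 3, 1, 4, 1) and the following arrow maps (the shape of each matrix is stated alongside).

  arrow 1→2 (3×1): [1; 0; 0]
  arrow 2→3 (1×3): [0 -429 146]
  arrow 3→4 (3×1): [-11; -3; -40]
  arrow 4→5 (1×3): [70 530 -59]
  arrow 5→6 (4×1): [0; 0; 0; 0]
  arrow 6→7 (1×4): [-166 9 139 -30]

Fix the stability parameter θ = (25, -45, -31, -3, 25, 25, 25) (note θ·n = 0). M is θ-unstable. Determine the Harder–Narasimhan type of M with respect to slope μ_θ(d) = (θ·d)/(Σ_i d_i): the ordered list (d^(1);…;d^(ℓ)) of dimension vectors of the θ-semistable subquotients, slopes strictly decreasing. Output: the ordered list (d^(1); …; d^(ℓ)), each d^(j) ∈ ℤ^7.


Interval decomposition of M: I[1,2], I[2,2], I[2,4], I[4,4], I[4,5], I[6,6]^3, I[6,7].
HN type (ℓ=5): μ^(1)=25; μ^(2)=-3; μ^(3)=-10; μ^(4)=-31; μ^(5)=-45

((0, 0, 0, 0, 1, 4, 1); (0, 0, 0, 3, 0, 0, 0); (1, 1, 0, 0, 0, 0, 0); (0, 0, 1, 0, 0, 0, 0); (0, 2, 0, 0, 0, 0, 0))


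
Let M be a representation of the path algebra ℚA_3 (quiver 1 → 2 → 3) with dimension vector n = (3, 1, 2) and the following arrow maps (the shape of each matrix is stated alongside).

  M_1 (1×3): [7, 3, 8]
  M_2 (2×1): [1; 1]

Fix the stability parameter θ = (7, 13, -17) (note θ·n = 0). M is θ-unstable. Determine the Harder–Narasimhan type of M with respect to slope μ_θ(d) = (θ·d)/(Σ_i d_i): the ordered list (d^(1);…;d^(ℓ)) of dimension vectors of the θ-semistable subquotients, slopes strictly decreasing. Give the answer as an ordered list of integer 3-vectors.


Via rank(M_{q-1}∘⋯∘M_p): M ≅ I[1,1]^2, I[1,3], I[3,3].
μ_θ-semistable layers: μ^(1)=7; μ^(2)=1; μ^(3)=-17

((2, 0, 0); (1, 1, 1); (0, 0, 1))


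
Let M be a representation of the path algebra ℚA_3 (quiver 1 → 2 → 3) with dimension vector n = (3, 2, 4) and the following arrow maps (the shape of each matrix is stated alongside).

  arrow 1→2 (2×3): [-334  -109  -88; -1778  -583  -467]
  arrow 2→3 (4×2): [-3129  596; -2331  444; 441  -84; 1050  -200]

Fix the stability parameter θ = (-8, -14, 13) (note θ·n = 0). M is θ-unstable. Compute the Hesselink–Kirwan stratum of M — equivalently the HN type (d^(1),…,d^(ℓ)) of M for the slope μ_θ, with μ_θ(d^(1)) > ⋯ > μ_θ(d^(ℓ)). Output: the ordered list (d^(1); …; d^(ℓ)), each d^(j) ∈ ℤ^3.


Interval decomposition of M: I[1,1], I[1,2], I[1,3], I[3,3]^3.
HN type (ℓ=3): μ^(1)=13; μ^(2)=-8; μ^(3)=-11

((0, 0, 4); (1, 0, 0); (2, 2, 0))


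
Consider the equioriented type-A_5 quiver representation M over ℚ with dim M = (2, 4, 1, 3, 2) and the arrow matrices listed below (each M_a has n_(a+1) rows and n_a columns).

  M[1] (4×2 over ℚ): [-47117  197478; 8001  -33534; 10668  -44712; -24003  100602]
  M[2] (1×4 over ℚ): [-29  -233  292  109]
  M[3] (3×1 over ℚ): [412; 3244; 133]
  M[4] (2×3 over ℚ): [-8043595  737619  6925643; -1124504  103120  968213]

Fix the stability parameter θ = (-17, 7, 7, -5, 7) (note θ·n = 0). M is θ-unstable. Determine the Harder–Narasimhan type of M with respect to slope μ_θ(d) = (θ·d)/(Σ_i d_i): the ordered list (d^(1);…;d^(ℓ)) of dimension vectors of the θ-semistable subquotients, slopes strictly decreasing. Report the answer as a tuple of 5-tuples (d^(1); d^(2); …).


Interval decomposition of M: I[1,1], I[1,5], I[2,2]^3, I[4,4], I[4,5].
HN type (ℓ=4): μ^(1)=7; μ^(2)=3; μ^(3)=-5; μ^(4)=-17

((0, 3, 0, 0, 2); (0, 1, 1, 1, 0); (0, 0, 0, 2, 0); (2, 0, 0, 0, 0))


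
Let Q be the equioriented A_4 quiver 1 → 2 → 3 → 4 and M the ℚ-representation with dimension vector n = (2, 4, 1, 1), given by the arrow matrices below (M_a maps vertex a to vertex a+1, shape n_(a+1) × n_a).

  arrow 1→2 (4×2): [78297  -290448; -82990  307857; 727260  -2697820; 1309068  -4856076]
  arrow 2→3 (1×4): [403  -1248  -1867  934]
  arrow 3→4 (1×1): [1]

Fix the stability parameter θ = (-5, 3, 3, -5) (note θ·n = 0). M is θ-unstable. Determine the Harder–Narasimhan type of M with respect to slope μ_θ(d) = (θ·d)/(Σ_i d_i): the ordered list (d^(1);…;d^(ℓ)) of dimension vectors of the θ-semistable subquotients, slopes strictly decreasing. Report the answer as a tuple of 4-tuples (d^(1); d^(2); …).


Via rank(M_{q-1}∘⋯∘M_p): M ≅ I[1,2], I[1,4], I[2,2]^2.
μ_θ-semistable layers: μ^(1)=3; μ^(2)=1/3; μ^(3)=-5

((0, 3, 0, 0); (0, 1, 1, 1); (2, 0, 0, 0))


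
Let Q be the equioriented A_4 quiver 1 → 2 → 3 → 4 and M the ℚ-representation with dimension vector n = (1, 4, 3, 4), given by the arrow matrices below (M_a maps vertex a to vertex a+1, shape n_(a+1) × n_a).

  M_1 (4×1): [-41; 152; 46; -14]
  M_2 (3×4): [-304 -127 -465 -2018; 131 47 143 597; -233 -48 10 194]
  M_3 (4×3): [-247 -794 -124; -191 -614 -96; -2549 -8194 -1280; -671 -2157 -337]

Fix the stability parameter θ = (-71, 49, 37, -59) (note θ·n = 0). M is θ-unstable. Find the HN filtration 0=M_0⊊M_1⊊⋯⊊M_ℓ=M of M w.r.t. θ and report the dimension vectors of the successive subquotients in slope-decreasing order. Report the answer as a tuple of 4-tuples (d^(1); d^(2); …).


Interval decomposition of M: I[1,3], I[2,2], I[2,4]^2, I[4,4]^2.
HN type (ℓ=5): μ^(1)=49; μ^(2)=43; μ^(3)=9; μ^(4)=-59; μ^(5)=-71

((0, 1, 0, 0); (0, 1, 1, 0); (0, 2, 2, 2); (0, 0, 0, 2); (1, 0, 0, 0))


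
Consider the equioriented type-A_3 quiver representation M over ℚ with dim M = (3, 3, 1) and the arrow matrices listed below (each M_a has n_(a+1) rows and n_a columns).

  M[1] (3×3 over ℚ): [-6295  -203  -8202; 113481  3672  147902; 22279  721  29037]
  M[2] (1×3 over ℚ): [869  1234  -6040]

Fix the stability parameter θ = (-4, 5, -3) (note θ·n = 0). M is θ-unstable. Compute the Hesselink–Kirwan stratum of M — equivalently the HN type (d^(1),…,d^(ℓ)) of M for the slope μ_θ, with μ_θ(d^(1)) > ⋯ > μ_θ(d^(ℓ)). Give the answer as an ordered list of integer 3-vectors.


Via rank(M_{q-1}∘⋯∘M_p): M ≅ I[1,2]^2, I[1,3].
μ_θ-semistable layers: μ^(1)=5; μ^(2)=1; μ^(3)=-4

((0, 2, 0); (0, 1, 1); (3, 0, 0))


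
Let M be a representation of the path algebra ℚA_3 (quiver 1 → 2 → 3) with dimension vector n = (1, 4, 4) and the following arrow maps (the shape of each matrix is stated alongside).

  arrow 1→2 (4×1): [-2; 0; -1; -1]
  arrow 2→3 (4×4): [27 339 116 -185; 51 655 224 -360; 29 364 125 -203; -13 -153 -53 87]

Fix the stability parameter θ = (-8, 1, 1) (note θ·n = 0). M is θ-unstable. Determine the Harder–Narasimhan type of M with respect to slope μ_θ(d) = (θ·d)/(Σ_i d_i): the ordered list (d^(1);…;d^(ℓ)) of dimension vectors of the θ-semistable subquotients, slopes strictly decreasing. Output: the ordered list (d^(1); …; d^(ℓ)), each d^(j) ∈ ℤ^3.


Interval decomposition of M: I[1,3], I[2,3]^3.
HN type (ℓ=2): μ^(1)=1; μ^(2)=-8

((0, 4, 4); (1, 0, 0))


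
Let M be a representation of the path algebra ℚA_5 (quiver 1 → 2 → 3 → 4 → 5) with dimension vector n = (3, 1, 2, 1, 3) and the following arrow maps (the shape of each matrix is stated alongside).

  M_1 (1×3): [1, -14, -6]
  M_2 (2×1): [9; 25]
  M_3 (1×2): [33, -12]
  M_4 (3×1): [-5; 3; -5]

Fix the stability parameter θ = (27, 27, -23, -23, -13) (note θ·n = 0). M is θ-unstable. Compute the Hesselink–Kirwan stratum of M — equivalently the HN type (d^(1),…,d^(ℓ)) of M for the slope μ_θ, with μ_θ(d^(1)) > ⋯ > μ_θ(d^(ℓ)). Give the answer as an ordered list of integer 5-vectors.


Via rank(M_{q-1}∘⋯∘M_p): M ≅ I[1,1]^2, I[1,5], I[3,3], I[5,5]^2.
μ_θ-semistable layers: μ^(1)=27; μ^(2)=-1; μ^(3)=-13; μ^(4)=-23

((2, 0, 0, 0, 0); (1, 1, 1, 1, 1); (0, 0, 0, 0, 2); (0, 0, 1, 0, 0))


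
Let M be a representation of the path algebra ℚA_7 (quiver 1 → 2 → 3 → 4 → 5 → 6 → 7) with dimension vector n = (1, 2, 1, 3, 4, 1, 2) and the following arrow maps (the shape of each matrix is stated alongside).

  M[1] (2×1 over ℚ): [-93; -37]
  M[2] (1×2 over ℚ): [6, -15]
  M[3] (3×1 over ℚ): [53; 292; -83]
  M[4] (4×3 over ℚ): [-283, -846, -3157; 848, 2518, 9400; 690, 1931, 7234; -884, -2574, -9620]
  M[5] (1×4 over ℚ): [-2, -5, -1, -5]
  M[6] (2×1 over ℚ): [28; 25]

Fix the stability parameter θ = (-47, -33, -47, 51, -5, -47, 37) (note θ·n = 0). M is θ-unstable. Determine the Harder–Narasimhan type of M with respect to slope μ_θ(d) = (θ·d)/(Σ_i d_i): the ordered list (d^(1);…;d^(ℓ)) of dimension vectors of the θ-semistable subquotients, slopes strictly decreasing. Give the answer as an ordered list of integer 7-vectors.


Via rank(M_{q-1}∘⋯∘M_p): M ≅ I[1,4], I[2,2], I[4,5], I[4,7], I[5,5]^2, I[7,7].
μ_θ-semistable layers: μ^(1)=51; μ^(2)=37; μ^(3)=23; μ^(4)=-1/3; μ^(5)=-5; μ^(6)=-33; μ^(7)=-40; μ^(8)=-47

((0, 0, 0, 1, 0, 0, 0); (0, 0, 0, 0, 0, 0, 2); (0, 0, 0, 1, 1, 0, 0); (0, 0, 0, 1, 1, 1, 0); (0, 0, 0, 0, 2, 0, 0); (0, 1, 0, 0, 0, 0, 0); (0, 1, 1, 0, 0, 0, 0); (1, 0, 0, 0, 0, 0, 0))


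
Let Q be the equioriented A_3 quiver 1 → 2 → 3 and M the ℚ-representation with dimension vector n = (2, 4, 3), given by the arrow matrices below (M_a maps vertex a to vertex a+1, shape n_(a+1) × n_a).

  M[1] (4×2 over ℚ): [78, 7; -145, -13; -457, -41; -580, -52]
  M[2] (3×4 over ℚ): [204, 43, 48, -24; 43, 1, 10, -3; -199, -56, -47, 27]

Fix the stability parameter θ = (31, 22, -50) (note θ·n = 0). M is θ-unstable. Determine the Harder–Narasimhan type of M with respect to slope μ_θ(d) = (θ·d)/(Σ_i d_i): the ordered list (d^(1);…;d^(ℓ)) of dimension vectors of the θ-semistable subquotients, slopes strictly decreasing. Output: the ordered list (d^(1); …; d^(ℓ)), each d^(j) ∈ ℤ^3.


Via rank(M_{q-1}∘⋯∘M_p): M ≅ I[1,3]^2, I[2,2], I[2,3].
μ_θ-semistable layers: μ^(1)=22; μ^(2)=1; μ^(3)=-14

((0, 1, 0); (2, 2, 2); (0, 1, 1))


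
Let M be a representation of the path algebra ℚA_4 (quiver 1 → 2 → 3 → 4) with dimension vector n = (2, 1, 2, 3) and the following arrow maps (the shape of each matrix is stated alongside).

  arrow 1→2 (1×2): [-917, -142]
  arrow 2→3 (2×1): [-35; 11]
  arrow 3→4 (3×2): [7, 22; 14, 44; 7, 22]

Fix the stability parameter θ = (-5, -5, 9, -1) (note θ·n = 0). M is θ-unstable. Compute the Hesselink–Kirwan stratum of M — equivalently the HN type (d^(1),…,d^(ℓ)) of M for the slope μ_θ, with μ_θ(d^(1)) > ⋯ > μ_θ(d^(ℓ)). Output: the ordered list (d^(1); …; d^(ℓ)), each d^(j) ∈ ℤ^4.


Barcode: M ≅ I[1,1], I[1,4], I[3,3], I[4,4]^2. HN layers by μ_θ (4 steps, strictly decreasing):
  μ^(1)=9; μ^(2)=4; μ^(3)=-1; μ^(4)=-5

((0, 0, 1, 0); (0, 0, 1, 1); (0, 0, 0, 2); (2, 1, 0, 0))


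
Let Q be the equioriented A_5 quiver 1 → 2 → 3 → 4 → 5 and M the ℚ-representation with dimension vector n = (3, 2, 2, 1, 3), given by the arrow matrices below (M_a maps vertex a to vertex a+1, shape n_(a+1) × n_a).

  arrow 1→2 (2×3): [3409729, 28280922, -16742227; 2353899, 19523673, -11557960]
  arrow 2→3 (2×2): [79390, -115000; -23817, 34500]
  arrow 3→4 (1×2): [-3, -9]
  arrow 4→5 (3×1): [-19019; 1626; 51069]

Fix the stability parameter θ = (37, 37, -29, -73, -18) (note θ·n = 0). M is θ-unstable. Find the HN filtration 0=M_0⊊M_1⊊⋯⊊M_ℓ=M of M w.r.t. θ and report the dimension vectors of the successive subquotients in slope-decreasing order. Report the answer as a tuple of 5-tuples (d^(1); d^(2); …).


Via rank(M_{q-1}∘⋯∘M_p): M ≅ I[1,1], I[1,2], I[1,5], I[3,3], I[5,5]^2.
μ_θ-semistable layers: μ^(1)=37; μ^(2)=-46/5; μ^(3)=-18; μ^(4)=-29

((2, 1, 0, 0, 0); (1, 1, 1, 1, 1); (0, 0, 0, 0, 2); (0, 0, 1, 0, 0))


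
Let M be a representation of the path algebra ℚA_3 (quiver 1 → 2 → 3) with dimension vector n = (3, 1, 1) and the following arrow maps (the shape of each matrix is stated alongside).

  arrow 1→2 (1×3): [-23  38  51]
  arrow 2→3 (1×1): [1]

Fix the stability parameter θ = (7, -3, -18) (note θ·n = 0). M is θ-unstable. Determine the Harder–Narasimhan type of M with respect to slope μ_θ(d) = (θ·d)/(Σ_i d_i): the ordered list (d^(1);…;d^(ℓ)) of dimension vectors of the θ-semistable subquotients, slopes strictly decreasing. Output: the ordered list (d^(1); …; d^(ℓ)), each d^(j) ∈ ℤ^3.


Via rank(M_{q-1}∘⋯∘M_p): M ≅ I[1,1]^2, I[1,3].
μ_θ-semistable layers: μ^(1)=7; μ^(2)=-14/3

((2, 0, 0); (1, 1, 1))


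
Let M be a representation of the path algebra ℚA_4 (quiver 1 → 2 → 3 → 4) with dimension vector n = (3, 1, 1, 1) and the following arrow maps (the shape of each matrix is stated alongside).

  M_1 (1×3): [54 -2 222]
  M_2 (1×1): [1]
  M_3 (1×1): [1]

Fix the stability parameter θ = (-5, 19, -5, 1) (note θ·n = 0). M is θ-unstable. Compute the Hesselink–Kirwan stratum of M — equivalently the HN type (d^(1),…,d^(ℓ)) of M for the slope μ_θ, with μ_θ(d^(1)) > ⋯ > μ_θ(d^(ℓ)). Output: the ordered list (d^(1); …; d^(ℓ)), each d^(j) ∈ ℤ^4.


Interval decomposition of M: I[1,1]^2, I[1,4].
HN type (ℓ=2): μ^(1)=5; μ^(2)=-5

((0, 1, 1, 1); (3, 0, 0, 0))


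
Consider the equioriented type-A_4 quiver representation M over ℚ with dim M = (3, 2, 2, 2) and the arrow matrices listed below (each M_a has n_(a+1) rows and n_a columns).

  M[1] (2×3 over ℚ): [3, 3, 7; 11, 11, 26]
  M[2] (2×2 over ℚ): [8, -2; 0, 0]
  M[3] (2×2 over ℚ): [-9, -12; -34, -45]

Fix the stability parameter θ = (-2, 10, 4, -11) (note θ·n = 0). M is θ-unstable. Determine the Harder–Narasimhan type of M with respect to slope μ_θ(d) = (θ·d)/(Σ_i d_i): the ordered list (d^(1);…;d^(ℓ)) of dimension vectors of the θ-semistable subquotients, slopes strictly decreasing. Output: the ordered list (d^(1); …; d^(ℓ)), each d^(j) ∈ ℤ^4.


Interval decomposition of M: I[1,1], I[1,2], I[1,4], I[3,4].
HN type (ℓ=4): μ^(1)=10; μ^(2)=1; μ^(3)=-2; μ^(4)=-7/2

((0, 1, 0, 0); (0, 1, 1, 1); (3, 0, 0, 0); (0, 0, 1, 1))


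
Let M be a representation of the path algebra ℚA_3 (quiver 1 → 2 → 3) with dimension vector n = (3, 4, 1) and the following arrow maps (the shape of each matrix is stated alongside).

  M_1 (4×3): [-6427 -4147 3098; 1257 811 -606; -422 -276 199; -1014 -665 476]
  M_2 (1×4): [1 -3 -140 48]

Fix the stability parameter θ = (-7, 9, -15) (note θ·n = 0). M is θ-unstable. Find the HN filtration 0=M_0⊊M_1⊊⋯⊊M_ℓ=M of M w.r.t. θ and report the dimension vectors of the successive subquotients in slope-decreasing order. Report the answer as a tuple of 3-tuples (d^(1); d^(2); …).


Interval decomposition of M: I[1,2]^2, I[1,3], I[2,2].
HN type (ℓ=3): μ^(1)=9; μ^(2)=-3; μ^(3)=-7

((0, 3, 0); (0, 1, 1); (3, 0, 0))


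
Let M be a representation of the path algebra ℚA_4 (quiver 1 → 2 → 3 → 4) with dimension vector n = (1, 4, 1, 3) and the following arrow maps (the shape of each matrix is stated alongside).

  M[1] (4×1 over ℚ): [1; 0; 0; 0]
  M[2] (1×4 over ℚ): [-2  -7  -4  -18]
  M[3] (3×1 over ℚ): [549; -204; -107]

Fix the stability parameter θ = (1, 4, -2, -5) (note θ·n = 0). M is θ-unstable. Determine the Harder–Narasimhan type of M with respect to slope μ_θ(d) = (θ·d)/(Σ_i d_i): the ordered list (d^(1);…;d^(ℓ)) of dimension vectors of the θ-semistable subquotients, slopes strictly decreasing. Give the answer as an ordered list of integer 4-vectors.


Via rank(M_{q-1}∘⋯∘M_p): M ≅ I[1,4], I[2,2]^3, I[4,4]^2.
μ_θ-semistable layers: μ^(1)=4; μ^(2)=-1/2; μ^(3)=-5

((0, 3, 0, 0); (1, 1, 1, 1); (0, 0, 0, 2))


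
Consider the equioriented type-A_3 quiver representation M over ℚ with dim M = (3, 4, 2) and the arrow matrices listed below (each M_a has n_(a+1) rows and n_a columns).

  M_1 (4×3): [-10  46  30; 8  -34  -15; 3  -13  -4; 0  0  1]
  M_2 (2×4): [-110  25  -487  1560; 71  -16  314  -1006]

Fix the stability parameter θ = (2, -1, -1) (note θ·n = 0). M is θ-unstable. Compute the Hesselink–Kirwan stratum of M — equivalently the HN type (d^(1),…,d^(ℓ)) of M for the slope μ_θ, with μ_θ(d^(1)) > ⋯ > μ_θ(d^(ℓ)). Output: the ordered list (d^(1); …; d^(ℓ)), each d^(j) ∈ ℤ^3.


Via rank(M_{q-1}∘⋯∘M_p): M ≅ I[1,2], I[1,3]^2, I[2,2].
μ_θ-semistable layers: μ^(1)=1/2; μ^(2)=0; μ^(3)=-1

((1, 1, 0); (2, 2, 2); (0, 1, 0))


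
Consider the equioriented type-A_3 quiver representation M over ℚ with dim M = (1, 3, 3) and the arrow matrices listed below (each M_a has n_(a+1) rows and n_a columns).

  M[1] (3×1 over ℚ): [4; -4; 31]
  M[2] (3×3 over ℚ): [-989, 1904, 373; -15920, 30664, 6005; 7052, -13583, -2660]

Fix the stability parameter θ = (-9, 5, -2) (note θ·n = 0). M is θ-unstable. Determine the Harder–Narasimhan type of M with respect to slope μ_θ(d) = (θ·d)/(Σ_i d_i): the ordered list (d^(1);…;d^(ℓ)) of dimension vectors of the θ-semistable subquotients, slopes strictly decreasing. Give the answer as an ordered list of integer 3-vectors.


Interval decomposition of M: I[1,3], I[2,3]^2.
HN type (ℓ=2): μ^(1)=3/2; μ^(2)=-9

((0, 3, 3); (1, 0, 0))


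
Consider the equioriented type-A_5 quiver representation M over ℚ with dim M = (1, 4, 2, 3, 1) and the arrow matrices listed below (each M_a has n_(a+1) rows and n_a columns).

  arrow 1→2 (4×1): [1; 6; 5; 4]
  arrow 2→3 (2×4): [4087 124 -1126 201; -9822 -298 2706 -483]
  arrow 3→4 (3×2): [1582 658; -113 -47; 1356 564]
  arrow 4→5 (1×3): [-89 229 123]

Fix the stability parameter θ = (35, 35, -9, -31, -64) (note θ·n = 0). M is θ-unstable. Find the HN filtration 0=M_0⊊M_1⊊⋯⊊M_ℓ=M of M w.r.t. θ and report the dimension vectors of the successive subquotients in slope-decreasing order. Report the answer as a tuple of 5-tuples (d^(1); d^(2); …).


Interval decomposition of M: I[1,5], I[2,2]^2, I[2,3], I[4,4]^2.
HN type (ℓ=4): μ^(1)=35; μ^(2)=13; μ^(3)=-34/5; μ^(4)=-31

((0, 2, 0, 0, 0); (0, 1, 1, 0, 0); (1, 1, 1, 1, 1); (0, 0, 0, 2, 0))


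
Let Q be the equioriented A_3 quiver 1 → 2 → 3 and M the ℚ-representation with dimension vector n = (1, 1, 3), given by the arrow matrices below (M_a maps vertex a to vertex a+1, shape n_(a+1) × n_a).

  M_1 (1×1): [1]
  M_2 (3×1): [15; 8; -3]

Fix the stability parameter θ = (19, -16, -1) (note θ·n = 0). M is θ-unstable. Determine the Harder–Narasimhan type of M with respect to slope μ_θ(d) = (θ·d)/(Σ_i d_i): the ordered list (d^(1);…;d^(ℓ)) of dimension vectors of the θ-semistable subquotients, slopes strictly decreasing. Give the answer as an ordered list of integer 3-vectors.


Barcode: M ≅ I[1,3], I[3,3]^2. HN layers by μ_θ (2 steps, strictly decreasing):
  μ^(1)=2/3; μ^(2)=-1

((1, 1, 1); (0, 0, 2))


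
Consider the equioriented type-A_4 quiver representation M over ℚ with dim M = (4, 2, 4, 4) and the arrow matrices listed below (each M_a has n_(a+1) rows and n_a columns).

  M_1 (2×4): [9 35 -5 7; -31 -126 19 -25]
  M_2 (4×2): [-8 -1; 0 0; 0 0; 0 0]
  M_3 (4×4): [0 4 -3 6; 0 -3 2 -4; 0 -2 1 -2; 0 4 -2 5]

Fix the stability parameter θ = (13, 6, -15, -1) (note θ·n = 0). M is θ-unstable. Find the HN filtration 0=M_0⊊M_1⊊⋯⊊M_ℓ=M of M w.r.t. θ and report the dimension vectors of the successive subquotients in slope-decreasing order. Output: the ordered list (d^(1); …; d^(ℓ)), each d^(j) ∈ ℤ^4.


Barcode: M ≅ I[1,1]^2, I[1,2], I[1,3], I[3,4]^3, I[4,4]. HN layers by μ_θ (5 steps, strictly decreasing):
  μ^(1)=13; μ^(2)=19/2; μ^(3)=4/3; μ^(4)=-1; μ^(5)=-15

((2, 0, 0, 0); (1, 1, 0, 0); (1, 1, 1, 0); (0, 0, 0, 4); (0, 0, 3, 0))
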